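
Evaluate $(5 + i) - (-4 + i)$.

(5 - (-4)) + (1 - 1)i = 9


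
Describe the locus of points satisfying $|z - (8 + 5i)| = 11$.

|z - z0| = r describes a circle centered at z0 with radius r
Here z0 = 8 + 5i and r = 11
Locus: Circle centered at (8, 5) with radius 11


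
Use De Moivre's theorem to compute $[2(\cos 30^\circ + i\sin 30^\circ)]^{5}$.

By De Moivre: z^n = r^n(cos(nθ) + i sin(nθ))
= 2^5(cos(5*30°) + i sin(5*30°))
= 32(cos 150° + i sin 150°)
= -16*sqrt(3) + 16i


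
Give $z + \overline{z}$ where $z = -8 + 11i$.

z + conjugate(z) = (a + bi) + (a - bi) = 2a
= 2 * (-8) = -16


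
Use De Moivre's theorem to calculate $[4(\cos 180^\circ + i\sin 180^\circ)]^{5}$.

By De Moivre: z^n = r^n(cos(nθ) + i sin(nθ))
= 4^5(cos(5*180°) + i sin(5*180°))
= 1024(cos 180° + i sin 180°)
= -1024


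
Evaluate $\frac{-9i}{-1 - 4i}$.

Multiply numerator and denominator by conjugate (-1 + 4i):
= (-9i)(-1 + 4i) / ((-1)^2 + (-4)^2)
= (36 + 9i) / 17
= 36/17 + (9/17)i


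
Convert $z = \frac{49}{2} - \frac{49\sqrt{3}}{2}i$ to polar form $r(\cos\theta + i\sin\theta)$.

r = |z| = sqrt(a^2 + b^2) = sqrt((49/2)^2 + (-49*sqrt(3)/2)^2) = sqrt(2401/4 + 7203/4) = sqrt(2401) = 49
θ = arctan(b/a) = arctan(-42.4352/24.5) (quadrant-adjusted) = 300°
z = 49(cos 300° + i sin 300°)


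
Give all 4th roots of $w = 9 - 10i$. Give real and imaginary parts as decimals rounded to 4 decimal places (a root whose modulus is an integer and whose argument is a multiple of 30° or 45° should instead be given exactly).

|w| = sqrt(181) ≈ 13.453624, arg(w) ≈ 311.987212°
Root modulus = sqrt(181)^(1/4) ≈ 1.915181
Root arguments: θ_k = (arg(w) + 360°k)/4 for k = 0, 1, ..., 3
Compute each root as (root modulus)(cos θ_k + i sin θ_k) using full-precision intermediates, then round to 4 decimal places.
Roots: 0.3983 + 1.8733i, -1.8733 + 0.3983i, -0.3983 - 1.8733i, 1.8733 - 0.3983i


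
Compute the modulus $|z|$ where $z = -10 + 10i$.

|z| = sqrt(a^2 + b^2) = sqrt((-10)^2 + 10^2) = sqrt(200) = sqrt(200)


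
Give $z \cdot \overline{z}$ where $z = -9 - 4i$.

z * conjugate(z) = |z|^2 = a^2 + b^2
= (-9)^2 + (-4)^2 = 97


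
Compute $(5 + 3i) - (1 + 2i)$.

(5 - 1) + (3 - 2)i = 4 + i


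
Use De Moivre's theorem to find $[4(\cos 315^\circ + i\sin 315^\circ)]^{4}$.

By De Moivre: z^n = r^n(cos(nθ) + i sin(nθ))
= 4^4(cos(4*315°) + i sin(4*315°))
= 256(cos 180° + i sin 180°)
= -256


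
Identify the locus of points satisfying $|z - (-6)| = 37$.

|z - z0| = r describes a circle centered at z0 with radius r
Here z0 = -6 and r = 37
Locus: Circle centered at (-6, 0) with radius 37


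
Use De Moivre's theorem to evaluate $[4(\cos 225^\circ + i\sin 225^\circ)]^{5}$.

By De Moivre: z^n = r^n(cos(nθ) + i sin(nθ))
= 4^5(cos(5*225°) + i sin(5*225°))
= 1024(cos 45° + i sin 45°)
= 512*sqrt(2) + 512*sqrt(2)i


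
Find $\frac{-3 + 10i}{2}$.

Divisor is real, so divide each part by 2:
= -3/2 + 5i


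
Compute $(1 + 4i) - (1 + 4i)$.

(1 - 1) + (4 - 4)i = 0


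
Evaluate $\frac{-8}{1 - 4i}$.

Multiply numerator and denominator by conjugate (1 + 4i):
= (-8)(1 + 4i) / (1^2 + (-4)^2)
= (-8 - 32i) / 17
= -8/17 - (32/17)i


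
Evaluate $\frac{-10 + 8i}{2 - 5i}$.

Multiply numerator and denominator by conjugate (2 + 5i):
= (-10 + 8i)(2 + 5i) / (2^2 + (-5)^2)
= (-60 - 34i) / 29
= -60/29 - (34/29)i


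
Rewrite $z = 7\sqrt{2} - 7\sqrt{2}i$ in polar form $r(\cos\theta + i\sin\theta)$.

r = |z| = sqrt(a^2 + b^2) = sqrt((7*sqrt(2))^2 + (-7*sqrt(2))^2) = sqrt(98 + 98) = sqrt(196) = 14
θ = arctan(b/a) = arctan(-9.8995/9.8995) (quadrant-adjusted) = 315°
z = 14(cos 315° + i sin 315°)


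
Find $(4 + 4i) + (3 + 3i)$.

(4 + 3) + (4 + 3)i = 7 + 7i


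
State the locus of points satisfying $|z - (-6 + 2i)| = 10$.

|z - z0| = r describes a circle centered at z0 with radius r
Here z0 = -6 + 2i and r = 10
Locus: Circle centered at (-6, 2) with radius 10


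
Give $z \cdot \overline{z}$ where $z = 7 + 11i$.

z * conjugate(z) = |z|^2 = a^2 + b^2
= 7^2 + 11^2 = 170


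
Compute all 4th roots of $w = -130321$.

|w| = 130321, arg(w) = 180°
Root modulus = 130321^(1/4) = 19
Root arguments: θ_k = (180° + 360°k)/4 for k = 0, 1, ..., 3
Roots: 19*sqrt(2)/2 + (19*sqrt(2)/2)i, -19*sqrt(2)/2 + (19*sqrt(2)/2)i, -19*sqrt(2)/2 - (19*sqrt(2)/2)i, 19*sqrt(2)/2 - (19*sqrt(2)/2)i


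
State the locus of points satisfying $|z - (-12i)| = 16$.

|z - z0| = r describes a circle centered at z0 with radius r
Here z0 = -12i and r = 16
Locus: Circle centered at (0, -12) with radius 16


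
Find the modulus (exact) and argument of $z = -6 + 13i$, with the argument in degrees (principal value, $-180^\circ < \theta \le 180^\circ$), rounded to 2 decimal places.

|z| = sqrt((-6)^2 + 13^2) = sqrt(205)
arg(z) = arctan(b/a) = arctan(13/-6) (quadrant-adjusted) = 114.78°


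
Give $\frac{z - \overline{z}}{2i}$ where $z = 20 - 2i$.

z - conjugate(z) = 2bi
(z - conjugate(z))/(2i) = 2bi/(2i) = b = -2


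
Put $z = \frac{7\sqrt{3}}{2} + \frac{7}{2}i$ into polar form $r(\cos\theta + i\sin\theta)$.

r = |z| = sqrt(a^2 + b^2) = sqrt((7*sqrt(3)/2)^2 + (7/2)^2) = sqrt(147/4 + 49/4) = sqrt(49) = 7
θ = arctan(b/a) = arctan(3.5/6.0622) (quadrant-adjusted) = 30°
z = 7(cos 30° + i sin 30°)


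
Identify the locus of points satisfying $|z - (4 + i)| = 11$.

|z - z0| = r describes a circle centered at z0 with radius r
Here z0 = 4 + i and r = 11
Locus: Circle centered at (4, 1) with radius 11


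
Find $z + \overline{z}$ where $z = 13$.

z + conjugate(z) = (a + bi) + (a - bi) = 2a
= 2 * 13 = 26


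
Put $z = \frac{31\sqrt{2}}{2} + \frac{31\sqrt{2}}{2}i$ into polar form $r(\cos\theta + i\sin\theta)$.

r = |z| = sqrt(a^2 + b^2) = sqrt((31*sqrt(2)/2)^2 + (31*sqrt(2)/2)^2) = sqrt(961/2 + 961/2) = sqrt(961) = 31
θ = arctan(b/a) = arctan(21.9203/21.9203) (quadrant-adjusted) = 45°
z = 31(cos 45° + i sin 45°)


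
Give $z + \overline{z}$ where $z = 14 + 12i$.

z + conjugate(z) = (a + bi) + (a - bi) = 2a
= 2 * 14 = 28


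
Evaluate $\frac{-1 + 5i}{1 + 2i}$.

Multiply numerator and denominator by conjugate (1 - 2i):
= (-1 + 5i)(1 - 2i) / (1^2 + 2^2)
= (9 + 7i) / 5
= 9/5 + (7/5)i


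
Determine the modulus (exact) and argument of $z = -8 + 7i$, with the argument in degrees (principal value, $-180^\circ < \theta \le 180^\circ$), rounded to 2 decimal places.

|z| = sqrt((-8)^2 + 7^2) = sqrt(113)
arg(z) = arctan(b/a) = arctan(7/-8) (quadrant-adjusted) = 138.81°


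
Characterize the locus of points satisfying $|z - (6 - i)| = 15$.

|z - z0| = r describes a circle centered at z0 with radius r
Here z0 = 6 - i and r = 15
Locus: Circle centered at (6, -1) with radius 15


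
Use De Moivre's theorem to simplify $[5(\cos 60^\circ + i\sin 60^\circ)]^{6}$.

By De Moivre: z^n = r^n(cos(nθ) + i sin(nθ))
= 5^6(cos(6*60°) + i sin(6*60°))
= 15625(cos 0° + i sin 0°)
= 15625


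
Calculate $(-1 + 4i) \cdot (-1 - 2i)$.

(a1*a2 - b1*b2) + (a1*b2 + b1*a2)i
= (1 - (-8)) + (2 + (-4))i
= 9 - 2i


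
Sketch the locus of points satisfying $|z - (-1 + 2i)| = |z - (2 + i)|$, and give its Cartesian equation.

|z - z1| = |z - z2| means z is equidistant from z1 and z2,
i.e. the perpendicular bisector of the segment from (-1, 2) to (2, 1) (midpoint (1/2, 3/2)).
With z = x + yi, square both sides:
(x - (-1))^2 + (y - 2)^2 = (x - 2)^2 + (y - 1)^2
The x^2 and y^2 terms cancel: 6x + (-2)y = 5 - 5 = 0
Simplify: 3x - y = 0
Locus: Perpendicular bisector of the segment from (-1, 2) to (2, 1): the line 3x - y = 0


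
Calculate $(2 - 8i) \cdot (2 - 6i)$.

(a1*a2 - b1*b2) + (a1*b2 + b1*a2)i
= (4 - 48) + (-12 + (-16))i
= -44 - 28i


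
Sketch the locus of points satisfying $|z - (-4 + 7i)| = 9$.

|z - z0| = r describes a circle centered at z0 with radius r
Here z0 = -4 + 7i and r = 9
Locus: Circle centered at (-4, 7) with radius 9


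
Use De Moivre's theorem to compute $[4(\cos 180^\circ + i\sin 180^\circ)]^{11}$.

By De Moivre: z^n = r^n(cos(nθ) + i sin(nθ))
= 4^11(cos(11*180°) + i sin(11*180°))
= 4194304(cos 180° + i sin 180°)
= -4194304


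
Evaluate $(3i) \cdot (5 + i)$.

(a1*a2 - b1*b2) + (a1*b2 + b1*a2)i
= (0 - 3) + (0 + 15)i
= -3 + 15i


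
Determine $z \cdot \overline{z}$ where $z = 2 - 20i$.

z * conjugate(z) = |z|^2 = a^2 + b^2
= 2^2 + (-20)^2 = 404


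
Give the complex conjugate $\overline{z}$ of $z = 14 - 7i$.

If z = a + bi, then conjugate(z) = a - bi
conjugate(14 - 7i) = 14 + 7i


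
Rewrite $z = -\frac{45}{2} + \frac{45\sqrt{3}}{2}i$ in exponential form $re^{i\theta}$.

r = |z| = sqrt((-45/2)^2 + (45*sqrt(3)/2)^2) = sqrt(2025/4 + 6075/4) = sqrt(2025) = 45
θ = arctan(b/a) = arctan(38.9711/-22.5) (quadrant-adjusted) = 120° = 2π/3
z = 45e^(i*2π/3)


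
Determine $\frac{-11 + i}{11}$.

Divisor is real, so divide each part by 11:
= -1 + (1/11)i


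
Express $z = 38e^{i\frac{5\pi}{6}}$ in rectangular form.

a = r cos θ = 38 * -sqrt(3)/2 = -19*sqrt(3)
b = r sin θ = 38 * 1/2 = 19
z = -19*sqrt(3) + 19i


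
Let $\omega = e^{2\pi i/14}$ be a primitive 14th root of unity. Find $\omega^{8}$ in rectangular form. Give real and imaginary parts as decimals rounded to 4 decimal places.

ω^8 = e^(2πi·8/14) = e^(i·8π/7)
= cos(8π/7) + i sin(8π/7)
= -0.9010 - 0.4339i


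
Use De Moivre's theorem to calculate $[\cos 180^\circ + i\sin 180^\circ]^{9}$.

By De Moivre: z^n = r^n(cos(nθ) + i sin(nθ))
= 1^9(cos(9*180°) + i sin(9*180°))
= 1(cos 180° + i sin 180°)
= -1


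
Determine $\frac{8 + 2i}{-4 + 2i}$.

Multiply numerator and denominator by conjugate (-4 - 2i):
= (8 + 2i)(-4 - 2i) / ((-4)^2 + 2^2)
= (-28 - 24i) / 20
Divide through by 4: (-7 - 6i) / 5
= -7/5 - (6/5)i


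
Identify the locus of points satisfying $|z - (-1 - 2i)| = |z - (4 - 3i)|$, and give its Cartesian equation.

|z - z1| = |z - z2| means z is equidistant from z1 and z2,
i.e. the perpendicular bisector of the segment from (-1, -2) to (4, -3) (midpoint (3/2, -5/2)).
With z = x + yi, square both sides:
(x - (-1))^2 + (y - (-2))^2 = (x - 4)^2 + (y - (-3))^2
The x^2 and y^2 terms cancel: 10x + (-2)y = 25 - 5 = 20
Simplify: 5x - y = 10
Locus: Perpendicular bisector of the segment from (-1, -2) to (4, -3): the line 5x - y = 10


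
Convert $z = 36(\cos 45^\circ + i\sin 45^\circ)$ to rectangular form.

a = r cos θ = 36 * sqrt(2)/2 = 18*sqrt(2)
b = r sin θ = 36 * sqrt(2)/2 = 18*sqrt(2)
z = 18*sqrt(2) + 18*sqrt(2)i


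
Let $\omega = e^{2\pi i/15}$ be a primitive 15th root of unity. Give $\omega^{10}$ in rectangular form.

ω^10 = e^(2πi·10/15) = e^(i·4π/3)
= cos(4π/3) + i sin(4π/3)
= -1/2 - (sqrt(3)/2)i


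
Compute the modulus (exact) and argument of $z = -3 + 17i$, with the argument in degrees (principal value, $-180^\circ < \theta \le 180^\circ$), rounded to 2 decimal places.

|z| = sqrt((-3)^2 + 17^2) = sqrt(298)
arg(z) = arctan(b/a) = arctan(17/-3) (quadrant-adjusted) = 100.01°


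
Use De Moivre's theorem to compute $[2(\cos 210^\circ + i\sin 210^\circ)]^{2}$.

By De Moivre: z^n = r^n(cos(nθ) + i sin(nθ))
= 2^2(cos(2*210°) + i sin(2*210°))
= 4(cos 60° + i sin 60°)
= 2 + 2*sqrt(3)i


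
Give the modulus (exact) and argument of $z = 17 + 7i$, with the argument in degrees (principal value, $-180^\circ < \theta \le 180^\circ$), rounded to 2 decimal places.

|z| = sqrt(17^2 + 7^2) = sqrt(338)
arg(z) = arctan(b/a) = arctan(7/17) (quadrant-adjusted) = 22.38°


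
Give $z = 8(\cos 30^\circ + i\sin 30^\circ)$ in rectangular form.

a = r cos θ = 8 * sqrt(3)/2 = 4*sqrt(3)
b = r sin θ = 8 * 1/2 = 4
z = 4*sqrt(3) + 4i


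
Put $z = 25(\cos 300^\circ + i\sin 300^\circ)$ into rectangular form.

a = r cos θ = 25 * 1/2 = 25/2
b = r sin θ = 25 * -sqrt(3)/2 = -25*sqrt(3)/2
z = 25/2 - (25*sqrt(3)/2)i


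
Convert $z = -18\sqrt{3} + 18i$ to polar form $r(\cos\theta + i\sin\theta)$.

r = |z| = sqrt(a^2 + b^2) = sqrt((-18*sqrt(3))^2 + (18)^2) = sqrt(972 + 324) = sqrt(1296) = 36
θ = arctan(b/a) = arctan(18/-31.1769) (quadrant-adjusted) = 150°
z = 36(cos 150° + i sin 150°)


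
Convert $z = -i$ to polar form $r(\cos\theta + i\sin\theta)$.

r = |z| = sqrt(a^2 + b^2) = sqrt((0)^2 + (-1)^2) = sqrt(0 + 1) = sqrt(1) = 1
a = 0 and b < 0, so z lies on the negative imaginary axis: θ = 270°
z = 1(cos 270° + i sin 270°)


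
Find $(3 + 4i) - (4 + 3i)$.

(3 - 4) + (4 - 3)i = -1 + i


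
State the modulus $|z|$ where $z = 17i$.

|z| = sqrt(a^2 + b^2) = sqrt(0^2 + 17^2) = sqrt(289) = 17


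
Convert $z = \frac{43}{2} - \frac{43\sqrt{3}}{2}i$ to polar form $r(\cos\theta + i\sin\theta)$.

r = |z| = sqrt(a^2 + b^2) = sqrt((43/2)^2 + (-43*sqrt(3)/2)^2) = sqrt(1849/4 + 5547/4) = sqrt(1849) = 43
θ = arctan(b/a) = arctan(-37.2391/21.5) (quadrant-adjusted) = 300°
z = 43(cos 300° + i sin 300°)


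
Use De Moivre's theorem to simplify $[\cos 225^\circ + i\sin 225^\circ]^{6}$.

By De Moivre: z^n = r^n(cos(nθ) + i sin(nθ))
= 1^6(cos(6*225°) + i sin(6*225°))
= 1(cos 270° + i sin 270°)
= -i


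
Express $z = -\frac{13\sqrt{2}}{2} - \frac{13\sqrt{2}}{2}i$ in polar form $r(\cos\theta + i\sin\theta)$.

r = |z| = sqrt(a^2 + b^2) = sqrt((-13*sqrt(2)/2)^2 + (-13*sqrt(2)/2)^2) = sqrt(169/2 + 169/2) = sqrt(169) = 13
θ = arctan(b/a) = arctan(-9.1924/-9.1924) (quadrant-adjusted) = 225°
z = 13(cos 225° + i sin 225°)


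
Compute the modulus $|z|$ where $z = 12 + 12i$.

|z| = sqrt(a^2 + b^2) = sqrt(12^2 + 12^2) = sqrt(288) = sqrt(288)


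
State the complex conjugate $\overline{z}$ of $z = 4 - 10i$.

If z = a + bi, then conjugate(z) = a - bi
conjugate(4 - 10i) = 4 + 10i


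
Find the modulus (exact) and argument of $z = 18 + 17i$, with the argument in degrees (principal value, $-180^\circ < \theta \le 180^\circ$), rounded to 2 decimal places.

|z| = sqrt(18^2 + 17^2) = sqrt(613)
arg(z) = arctan(b/a) = arctan(17/18) (quadrant-adjusted) = 43.36°


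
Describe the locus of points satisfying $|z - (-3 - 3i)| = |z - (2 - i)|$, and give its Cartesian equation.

|z - z1| = |z - z2| means z is equidistant from z1 and z2,
i.e. the perpendicular bisector of the segment from (-3, -3) to (2, -1) (midpoint (-1/2, -2)).
With z = x + yi, square both sides:
(x - (-3))^2 + (y - (-3))^2 = (x - 2)^2 + (y - (-1))^2
The x^2 and y^2 terms cancel: 10x + 4y = 5 - 18 = -13
Simplify: 10x + 4y = -13
Locus: Perpendicular bisector of the segment from (-3, -3) to (2, -1): the line 10x + 4y = -13


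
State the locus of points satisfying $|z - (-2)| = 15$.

|z - z0| = r describes a circle centered at z0 with radius r
Here z0 = -2 and r = 15
Locus: Circle centered at (-2, 0) with radius 15


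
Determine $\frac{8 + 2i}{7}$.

Divisor is real, so divide each part by 7:
= 8/7 + (2/7)i


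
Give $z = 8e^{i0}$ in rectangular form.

a = r cos θ = 8 * 1 = 8
b = r sin θ = 8 * 0 = 0
z = 8


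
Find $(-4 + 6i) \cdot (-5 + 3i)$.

(a1*a2 - b1*b2) + (a1*b2 + b1*a2)i
= (20 - 18) + (-12 + (-30))i
= 2 - 42i


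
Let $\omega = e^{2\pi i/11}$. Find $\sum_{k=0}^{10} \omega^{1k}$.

Let ζ = ω^1 = e^(2πi·1/11). Since 11 ∤ 1, ζ ≠ 1.
Sum = Σ_{k=0}^{10} ζ^k = (ζ^11 - 1)/(ζ - 1) = (ω^{1·11} - 1)/(ζ - 1) = (1 - 1)/(ζ - 1) = 0


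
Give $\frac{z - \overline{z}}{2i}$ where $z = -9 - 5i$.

z - conjugate(z) = 2bi
(z - conjugate(z))/(2i) = 2bi/(2i) = b = -5


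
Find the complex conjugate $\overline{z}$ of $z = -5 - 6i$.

If z = a + bi, then conjugate(z) = a - bi
conjugate(-5 - 6i) = -5 + 6i


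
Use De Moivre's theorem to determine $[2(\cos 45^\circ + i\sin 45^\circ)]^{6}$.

By De Moivre: z^n = r^n(cos(nθ) + i sin(nθ))
= 2^6(cos(6*45°) + i sin(6*45°))
= 64(cos 270° + i sin 270°)
= -64i


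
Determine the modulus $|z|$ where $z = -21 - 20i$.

|z| = sqrt(a^2 + b^2) = sqrt((-21)^2 + (-20)^2) = sqrt(841) = 29


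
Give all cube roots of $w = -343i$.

|w| = 343, arg(w) = 270°
Root modulus = 343^(1/3) = 7
Root arguments: θ_k = (270° + 360°k)/3 for k = 0, 1, ..., 2
Roots: 7i, -7*sqrt(3)/2 - (7/2)i, 7*sqrt(3)/2 - (7/2)i


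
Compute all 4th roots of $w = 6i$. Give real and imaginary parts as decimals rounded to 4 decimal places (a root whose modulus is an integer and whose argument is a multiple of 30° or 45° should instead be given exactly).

|w| = 6, arg(w) = 90°
Root modulus = 6^(1/4) ≈ 1.565085
Root arguments: θ_k = (90° + 360°k)/4 for k = 0, 1, ..., 3
Compute each root as (root modulus)(cos θ_k + i sin θ_k) using full-precision intermediates, then round to 4 decimal places.
Roots: 1.4459 + 0.5989i, -0.5989 + 1.4459i, -1.4459 - 0.5989i, 0.5989 - 1.4459i


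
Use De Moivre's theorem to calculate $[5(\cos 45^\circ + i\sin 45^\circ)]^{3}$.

By De Moivre: z^n = r^n(cos(nθ) + i sin(nθ))
= 5^3(cos(3*45°) + i sin(3*45°))
= 125(cos 135° + i sin 135°)
= -125*sqrt(2)/2 + (125*sqrt(2)/2)i


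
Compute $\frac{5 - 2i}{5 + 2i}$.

Multiply numerator and denominator by conjugate (5 - 2i):
= (5 - 2i)(5 - 2i) / (5^2 + 2^2)
= (21 - 20i) / 29
= 21/29 - (20/29)i


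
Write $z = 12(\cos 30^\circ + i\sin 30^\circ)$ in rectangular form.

a = r cos θ = 12 * sqrt(3)/2 = 6*sqrt(3)
b = r sin θ = 12 * 1/2 = 6
z = 6*sqrt(3) + 6i


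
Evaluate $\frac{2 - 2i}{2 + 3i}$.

Multiply numerator and denominator by conjugate (2 - 3i):
= (2 - 2i)(2 - 3i) / (2^2 + 3^2)
= (-2 - 10i) / 13
= -2/13 - (10/13)i


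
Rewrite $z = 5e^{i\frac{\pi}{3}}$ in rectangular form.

a = r cos θ = 5 * 1/2 = 5/2
b = r sin θ = 5 * sqrt(3)/2 = 5*sqrt(3)/2
z = 5/2 + (5*sqrt(3)/2)i


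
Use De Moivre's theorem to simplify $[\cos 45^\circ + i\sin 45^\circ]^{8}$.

By De Moivre: z^n = r^n(cos(nθ) + i sin(nθ))
= 1^8(cos(8*45°) + i sin(8*45°))
= 1(cos 0° + i sin 0°)
= 1


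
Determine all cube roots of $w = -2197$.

|w| = 2197, arg(w) = 180°
Root modulus = 2197^(1/3) = 13
Root arguments: θ_k = (180° + 360°k)/3 for k = 0, 1, ..., 2
Roots: 13/2 + (13*sqrt(3)/2)i, -13, 13/2 - (13*sqrt(3)/2)i


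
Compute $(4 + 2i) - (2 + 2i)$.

(4 - 2) + (2 - 2)i = 2


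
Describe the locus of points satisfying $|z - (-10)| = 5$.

|z - z0| = r describes a circle centered at z0 with radius r
Here z0 = -10 and r = 5
Locus: Circle centered at (-10, 0) with radius 5


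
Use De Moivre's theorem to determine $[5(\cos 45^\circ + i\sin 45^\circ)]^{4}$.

By De Moivre: z^n = r^n(cos(nθ) + i sin(nθ))
= 5^4(cos(4*45°) + i sin(4*45°))
= 625(cos 180° + i sin 180°)
= -625


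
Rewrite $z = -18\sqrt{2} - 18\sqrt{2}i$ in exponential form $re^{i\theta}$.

r = |z| = sqrt((-18*sqrt(2))^2 + (-18*sqrt(2))^2) = sqrt(648 + 648) = sqrt(1296) = 36
θ = arctan(b/a) = arctan(-25.4558/-25.4558) (quadrant-adjusted) = 225° = 5π/4
z = 36e^(i*5π/4)


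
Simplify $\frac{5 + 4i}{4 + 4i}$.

Multiply numerator and denominator by conjugate (4 - 4i):
= (5 + 4i)(4 - 4i) / (4^2 + 4^2)
= (36 - 4i) / 32
Divide through by 4: (9 - i) / 8
= 9/8 - (1/8)i


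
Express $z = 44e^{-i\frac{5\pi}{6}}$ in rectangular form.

a = r cos θ = 44 * -sqrt(3)/2 = -22*sqrt(3)
b = r sin θ = 44 * -1/2 = -22
z = -22*sqrt(3) - 22i


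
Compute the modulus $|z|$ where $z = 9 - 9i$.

|z| = sqrt(a^2 + b^2) = sqrt(9^2 + (-9)^2) = sqrt(162) = sqrt(162)


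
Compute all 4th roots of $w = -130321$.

|w| = 130321, arg(w) = 180°
Root modulus = 130321^(1/4) = 19
Root arguments: θ_k = (180° + 360°k)/4 for k = 0, 1, ..., 3
Roots: 19*sqrt(2)/2 + (19*sqrt(2)/2)i, -19*sqrt(2)/2 + (19*sqrt(2)/2)i, -19*sqrt(2)/2 - (19*sqrt(2)/2)i, 19*sqrt(2)/2 - (19*sqrt(2)/2)i


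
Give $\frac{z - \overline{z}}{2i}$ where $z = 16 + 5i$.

z - conjugate(z) = 2bi
(z - conjugate(z))/(2i) = 2bi/(2i) = b = 5


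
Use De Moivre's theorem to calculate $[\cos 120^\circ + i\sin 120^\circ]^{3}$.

By De Moivre: z^n = r^n(cos(nθ) + i sin(nθ))
= 1^3(cos(3*120°) + i sin(3*120°))
= 1(cos 0° + i sin 0°)
= 1


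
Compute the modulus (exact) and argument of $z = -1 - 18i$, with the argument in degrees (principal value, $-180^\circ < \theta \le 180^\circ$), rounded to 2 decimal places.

|z| = sqrt((-1)^2 + (-18)^2) = sqrt(325)
arg(z) = arctan(b/a) = arctan(-18/-1) (quadrant-adjusted) = -93.18°


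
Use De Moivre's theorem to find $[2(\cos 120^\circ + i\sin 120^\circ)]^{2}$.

By De Moivre: z^n = r^n(cos(nθ) + i sin(nθ))
= 2^2(cos(2*120°) + i sin(2*120°))
= 4(cos 240° + i sin 240°)
= -2 - 2*sqrt(3)i


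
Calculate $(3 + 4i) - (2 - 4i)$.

(3 - 2) + (4 - (-4))i = 1 + 8i


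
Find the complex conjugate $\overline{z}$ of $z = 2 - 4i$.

If z = a + bi, then conjugate(z) = a - bi
conjugate(2 - 4i) = 2 + 4i


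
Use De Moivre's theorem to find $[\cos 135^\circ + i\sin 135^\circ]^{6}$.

By De Moivre: z^n = r^n(cos(nθ) + i sin(nθ))
= 1^6(cos(6*135°) + i sin(6*135°))
= 1(cos 90° + i sin 90°)
= i


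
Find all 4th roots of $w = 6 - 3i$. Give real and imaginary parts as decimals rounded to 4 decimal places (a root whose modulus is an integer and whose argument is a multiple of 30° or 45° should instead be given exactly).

|w| = sqrt(45) ≈ 6.708204, arg(w) ≈ 333.434949°
Root modulus = sqrt(45)^(1/4) ≈ 1.609354
Root arguments: θ_k = (arg(w) + 360°k)/4 for k = 0, 1, ..., 3
Compute each root as (root modulus)(cos θ_k + i sin θ_k) using full-precision intermediates, then round to 4 decimal places.
Roots: 0.1861 + 1.5986i, -1.5986 + 0.1861i, -0.1861 - 1.5986i, 1.5986 - 0.1861i


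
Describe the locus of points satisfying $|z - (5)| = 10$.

|z - z0| = r describes a circle centered at z0 with radius r
Here z0 = 5 and r = 10
Locus: Circle centered at (5, 0) with radius 10


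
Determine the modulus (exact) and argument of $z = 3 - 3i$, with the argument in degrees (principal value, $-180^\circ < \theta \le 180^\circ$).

|z| = sqrt(3^2 + (-3)^2) = sqrt(18)
arg(z) = arctan(b/a) = arctan(-3/3) (quadrant-adjusted) = -45°


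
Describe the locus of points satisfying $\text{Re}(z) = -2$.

Re(z) = x where z = x + yi; the equation x = -2 is satisfied by all points with that x-coordinate
Locus: Vertical line x = -2


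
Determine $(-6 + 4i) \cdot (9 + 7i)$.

(a1*a2 - b1*b2) + (a1*b2 + b1*a2)i
= (-54 - 28) + (-42 + 36)i
= -82 - 6i


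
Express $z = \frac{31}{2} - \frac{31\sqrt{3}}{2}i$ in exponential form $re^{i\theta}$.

r = |z| = sqrt((31/2)^2 + (-31*sqrt(3)/2)^2) = sqrt(961/4 + 2883/4) = sqrt(961) = 31
θ = arctan(b/a) = arctan(-26.8468/15.5) (quadrant-adjusted) = -60° = -π/3
z = 31e^(-i*π/3)


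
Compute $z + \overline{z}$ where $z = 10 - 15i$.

z + conjugate(z) = (a + bi) + (a - bi) = 2a
= 2 * 10 = 20


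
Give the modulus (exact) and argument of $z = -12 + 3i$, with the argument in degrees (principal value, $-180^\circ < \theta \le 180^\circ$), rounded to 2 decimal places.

|z| = sqrt((-12)^2 + 3^2) = sqrt(153)
arg(z) = arctan(b/a) = arctan(3/-12) (quadrant-adjusted) = 165.96°


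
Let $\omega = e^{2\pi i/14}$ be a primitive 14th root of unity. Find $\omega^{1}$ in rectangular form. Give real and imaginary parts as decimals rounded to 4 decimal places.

ω^1 = e^(2πi·1/14) = e^(i·1π/7)
= cos(1π/7) + i sin(1π/7)
= 0.9010 + 0.4339i


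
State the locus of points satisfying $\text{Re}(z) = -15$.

Re(z) = x where z = x + yi; the equation x = -15 is satisfied by all points with that x-coordinate
Locus: Vertical line x = -15


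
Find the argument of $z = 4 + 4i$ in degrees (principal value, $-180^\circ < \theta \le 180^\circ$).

θ = arctan(b/a) = arctan(4/4) (quadrant-adjusted) = 45°


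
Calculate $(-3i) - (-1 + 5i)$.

(0 - (-1)) + (-3 - 5)i = 1 - 8i


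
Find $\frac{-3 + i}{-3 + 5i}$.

Multiply numerator and denominator by conjugate (-3 - 5i):
= (-3 + i)(-3 - 5i) / ((-3)^2 + 5^2)
= (14 + 12i) / 34
Divide through by 2: (7 + 6i) / 17
= 7/17 + (6/17)i


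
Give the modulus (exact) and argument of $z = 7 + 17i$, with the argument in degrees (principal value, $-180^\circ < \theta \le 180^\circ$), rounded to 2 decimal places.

|z| = sqrt(7^2 + 17^2) = sqrt(338)
arg(z) = arctan(b/a) = arctan(17/7) (quadrant-adjusted) = 67.62°


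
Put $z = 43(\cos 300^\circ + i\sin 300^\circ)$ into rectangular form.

a = r cos θ = 43 * 1/2 = 43/2
b = r sin θ = 43 * -sqrt(3)/2 = -43*sqrt(3)/2
z = 43/2 - (43*sqrt(3)/2)i


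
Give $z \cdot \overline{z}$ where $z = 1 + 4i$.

z * conjugate(z) = |z|^2 = a^2 + b^2
= 1^2 + 4^2 = 17


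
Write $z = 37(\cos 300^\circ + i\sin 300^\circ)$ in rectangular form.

a = r cos θ = 37 * 1/2 = 37/2
b = r sin θ = 37 * -sqrt(3)/2 = -37*sqrt(3)/2
z = 37/2 - (37*sqrt(3)/2)i


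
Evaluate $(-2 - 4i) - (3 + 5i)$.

(-2 - 3) + (-4 - 5)i = -5 - 9i


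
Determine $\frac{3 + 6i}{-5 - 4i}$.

Multiply numerator and denominator by conjugate (-5 + 4i):
= (3 + 6i)(-5 + 4i) / ((-5)^2 + (-4)^2)
= (-39 - 18i) / 41
= -39/41 - (18/41)i


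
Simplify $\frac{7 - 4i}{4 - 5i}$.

Multiply numerator and denominator by conjugate (4 + 5i):
= (7 - 4i)(4 + 5i) / (4^2 + (-5)^2)
= (48 + 19i) / 41
= 48/41 + (19/41)i


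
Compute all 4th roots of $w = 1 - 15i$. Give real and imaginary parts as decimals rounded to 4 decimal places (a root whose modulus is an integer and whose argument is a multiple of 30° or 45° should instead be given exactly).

|w| = sqrt(226) ≈ 15.033296, arg(w) ≈ 273.814075°
Root modulus = sqrt(226)^(1/4) ≈ 1.969081
Root arguments: θ_k = (arg(w) + 360°k)/4 for k = 0, 1, ..., 3
Compute each root as (root modulus)(cos θ_k + i sin θ_k) using full-precision intermediates, then round to 4 decimal places.
Roots: 0.7232 + 1.8315i, -1.8315 + 0.7232i, -0.7232 - 1.8315i, 1.8315 - 0.7232i


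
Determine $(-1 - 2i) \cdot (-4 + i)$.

(a1*a2 - b1*b2) + (a1*b2 + b1*a2)i
= (4 - (-2)) + (-1 + 8)i
= 6 + 7i


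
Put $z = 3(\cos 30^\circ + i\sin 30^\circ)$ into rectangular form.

a = r cos θ = 3 * sqrt(3)/2 = 3*sqrt(3)/2
b = r sin θ = 3 * 1/2 = 3/2
z = 3*sqrt(3)/2 + (3/2)i


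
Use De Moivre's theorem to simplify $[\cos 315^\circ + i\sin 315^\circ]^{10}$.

By De Moivre: z^n = r^n(cos(nθ) + i sin(nθ))
= 1^10(cos(10*315°) + i sin(10*315°))
= 1(cos 270° + i sin 270°)
= -i


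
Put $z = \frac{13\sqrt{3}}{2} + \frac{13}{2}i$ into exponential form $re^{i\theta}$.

r = |z| = sqrt((13*sqrt(3)/2)^2 + (13/2)^2) = sqrt(507/4 + 169/4) = sqrt(169) = 13
θ = arctan(b/a) = arctan(6.5/11.2583) (quadrant-adjusted) = 30° = π/6
z = 13e^(i*π/6)


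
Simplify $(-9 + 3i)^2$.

(a + bi)^2 = a^2 - b^2 + 2abi
= (-9)^2 - 3^2 + 2*(-9)*3i
= 72 - 54i


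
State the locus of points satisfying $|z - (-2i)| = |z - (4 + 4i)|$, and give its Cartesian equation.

|z - z1| = |z - z2| means z is equidistant from z1 and z2,
i.e. the perpendicular bisector of the segment from (0, -2) to (4, 4) (midpoint (2, 1)).
With z = x + yi, square both sides:
(x - 0)^2 + (y - (-2))^2 = (x - 4)^2 + (y - 4)^2
The x^2 and y^2 terms cancel: 8x + 12y = 32 - 4 = 28
Simplify: 2x + 3y = 7
Locus: Perpendicular bisector of the segment from (0, -2) to (4, 4): the line 2x + 3y = 7


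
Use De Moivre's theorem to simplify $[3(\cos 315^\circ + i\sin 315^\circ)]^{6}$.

By De Moivre: z^n = r^n(cos(nθ) + i sin(nθ))
= 3^6(cos(6*315°) + i sin(6*315°))
= 729(cos 90° + i sin 90°)
= 729i


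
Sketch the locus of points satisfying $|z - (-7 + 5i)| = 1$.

|z - z0| = r describes a circle centered at z0 with radius r
Here z0 = -7 + 5i and r = 1
Locus: Circle centered at (-7, 5) with radius 1


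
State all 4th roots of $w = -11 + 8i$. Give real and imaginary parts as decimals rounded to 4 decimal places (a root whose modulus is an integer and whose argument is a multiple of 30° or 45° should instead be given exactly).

|w| = sqrt(185) ≈ 13.601471, arg(w) ≈ 143.972627°
Root modulus = sqrt(185)^(1/4) ≈ 1.920421
Root arguments: θ_k = (arg(w) + 360°k)/4 for k = 0, 1, ..., 3
Compute each root as (root modulus)(cos θ_k + i sin θ_k) using full-precision intermediates, then round to 4 decimal places.
Roots: 1.5538 + 1.1286i, -1.1286 + 1.5538i, -1.5538 - 1.1286i, 1.1286 - 1.5538i


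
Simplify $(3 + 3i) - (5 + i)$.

(3 - 5) + (3 - 1)i = -2 + 2i


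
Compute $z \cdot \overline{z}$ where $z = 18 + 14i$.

z * conjugate(z) = |z|^2 = a^2 + b^2
= 18^2 + 14^2 = 520


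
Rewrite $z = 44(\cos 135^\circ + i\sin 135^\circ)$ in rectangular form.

a = r cos θ = 44 * -sqrt(2)/2 = -22*sqrt(2)
b = r sin θ = 44 * sqrt(2)/2 = 22*sqrt(2)
z = -22*sqrt(2) + 22*sqrt(2)i


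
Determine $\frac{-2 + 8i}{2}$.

Divisor is real, so divide each part by 2:
= -1 + 4i


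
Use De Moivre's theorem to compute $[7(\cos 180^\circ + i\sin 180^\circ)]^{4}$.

By De Moivre: z^n = r^n(cos(nθ) + i sin(nθ))
= 7^4(cos(4*180°) + i sin(4*180°))
= 2401(cos 0° + i sin 0°)
= 2401


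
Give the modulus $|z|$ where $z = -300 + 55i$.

|z| = sqrt(a^2 + b^2) = sqrt((-300)^2 + 55^2) = sqrt(93025) = 305


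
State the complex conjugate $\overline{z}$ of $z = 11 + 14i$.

If z = a + bi, then conjugate(z) = a - bi
conjugate(11 + 14i) = 11 - 14i


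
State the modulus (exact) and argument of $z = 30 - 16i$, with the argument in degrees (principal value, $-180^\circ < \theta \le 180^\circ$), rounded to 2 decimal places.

|z| = sqrt(30^2 + (-16)^2) = 34
arg(z) = arctan(b/a) = arctan(-16/30) (quadrant-adjusted) = -28.07°


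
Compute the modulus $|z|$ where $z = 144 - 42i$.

|z| = sqrt(a^2 + b^2) = sqrt(144^2 + (-42)^2) = sqrt(22500) = 150


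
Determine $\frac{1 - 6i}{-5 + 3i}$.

Multiply numerator and denominator by conjugate (-5 - 3i):
= (1 - 6i)(-5 - 3i) / ((-5)^2 + 3^2)
= (-23 + 27i) / 34
= -23/34 + (27/34)i


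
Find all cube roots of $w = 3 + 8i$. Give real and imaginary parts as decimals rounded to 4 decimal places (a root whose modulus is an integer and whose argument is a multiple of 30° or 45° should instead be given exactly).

|w| = sqrt(73) ≈ 8.544004, arg(w) ≈ 69.443955°
Root modulus = sqrt(73)^(1/3) ≈ 2.044343
Root arguments: θ_k = (arg(w) + 360°k)/3 for k = 0, 1, ..., 2
Compute each root as (root modulus)(cos θ_k + i sin θ_k) using full-precision intermediates, then round to 4 decimal places.
Roots: 1.8798 + 0.8036i, -1.6359 + 1.2261i, -0.2439 - 2.0297i


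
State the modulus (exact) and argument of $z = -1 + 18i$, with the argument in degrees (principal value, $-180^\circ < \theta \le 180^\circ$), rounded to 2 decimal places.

|z| = sqrt((-1)^2 + 18^2) = sqrt(325)
arg(z) = arctan(b/a) = arctan(18/-1) (quadrant-adjusted) = 93.18°


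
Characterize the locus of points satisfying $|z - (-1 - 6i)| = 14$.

|z - z0| = r describes a circle centered at z0 with radius r
Here z0 = -1 - 6i and r = 14
Locus: Circle centered at (-1, -6) with radius 14


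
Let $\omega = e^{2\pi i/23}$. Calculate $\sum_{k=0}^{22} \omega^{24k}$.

Let ζ = ω^24 = e^(2πi·24/23). Since 23 ∤ 24, ζ ≠ 1.
Sum = Σ_{k=0}^{22} ζ^k = (ζ^23 - 1)/(ζ - 1) = (ω^{24·23} - 1)/(ζ - 1) = (1 - 1)/(ζ - 1) = 0


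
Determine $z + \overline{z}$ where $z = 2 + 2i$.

z + conjugate(z) = (a + bi) + (a - bi) = 2a
= 2 * 2 = 4


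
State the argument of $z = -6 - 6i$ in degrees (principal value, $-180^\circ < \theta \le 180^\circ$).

θ = arctan(b/a) = arctan(-6/-6) (quadrant-adjusted) = -135°


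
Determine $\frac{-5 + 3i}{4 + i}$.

Multiply numerator and denominator by conjugate (4 - i):
= (-5 + 3i)(4 - i) / (4^2 + 1^2)
= (-17 + 17i) / 17
= -1 + i


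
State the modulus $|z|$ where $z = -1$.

|z| = sqrt(a^2 + b^2) = sqrt((-1)^2 + 0^2) = sqrt(1) = 1


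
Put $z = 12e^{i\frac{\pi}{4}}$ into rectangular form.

a = r cos θ = 12 * sqrt(2)/2 = 6*sqrt(2)
b = r sin θ = 12 * sqrt(2)/2 = 6*sqrt(2)
z = 6*sqrt(2) + 6*sqrt(2)i


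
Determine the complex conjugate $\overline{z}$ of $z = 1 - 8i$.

If z = a + bi, then conjugate(z) = a - bi
conjugate(1 - 8i) = 1 + 8i


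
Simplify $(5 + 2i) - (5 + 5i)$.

(5 - 5) + (2 - 5)i = -3i


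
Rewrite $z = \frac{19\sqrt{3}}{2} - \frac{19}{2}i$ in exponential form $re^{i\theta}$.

r = |z| = sqrt((19*sqrt(3)/2)^2 + (-19/2)^2) = sqrt(1083/4 + 361/4) = sqrt(361) = 19
θ = arctan(b/a) = arctan(-9.5/16.4545) (quadrant-adjusted) = -30° = -π/6
z = 19e^(-i*π/6)


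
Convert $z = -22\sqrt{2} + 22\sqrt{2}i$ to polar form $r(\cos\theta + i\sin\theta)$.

r = |z| = sqrt(a^2 + b^2) = sqrt((-22*sqrt(2))^2 + (22*sqrt(2))^2) = sqrt(968 + 968) = sqrt(1936) = 44
θ = arctan(b/a) = arctan(31.1127/-31.1127) (quadrant-adjusted) = 135°
z = 44(cos 135° + i sin 135°)


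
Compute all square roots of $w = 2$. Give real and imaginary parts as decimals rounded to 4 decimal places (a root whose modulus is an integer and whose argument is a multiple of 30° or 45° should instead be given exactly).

|w| = 2, arg(w) = 0°
Root modulus = 2^(1/2) ≈ 1.414214
Root arguments: θ_k = (0° + 360°k)/2 for k = 0, 1, ..., 1
Compute each root as (root modulus)(cos θ_k + i sin θ_k) using full-precision intermediates, then round to 4 decimal places.
Roots: 1.4142, -1.4142


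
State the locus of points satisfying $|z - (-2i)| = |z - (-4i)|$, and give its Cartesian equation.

|z - z1| = |z - z2| means z is equidistant from z1 and z2,
i.e. the perpendicular bisector of the segment from (0, -2) to (0, -4) (midpoint (0, -3)).
With z = x + yi, square both sides:
(x - 0)^2 + (y - (-2))^2 = (x - 0)^2 + (y - (-4))^2
The x^2 and y^2 terms cancel: 0x + (-4)y = 16 - 4 = 12
Simplify: y = -3
Locus: Perpendicular bisector of the segment from (0, -2) to (0, -4): the line y = -3


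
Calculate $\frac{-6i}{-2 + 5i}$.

Multiply numerator and denominator by conjugate (-2 - 5i):
= (-6i)(-2 - 5i) / ((-2)^2 + 5^2)
= (-30 + 12i) / 29
= -30/29 + (12/29)i


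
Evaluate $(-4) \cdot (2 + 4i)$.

(a1*a2 - b1*b2) + (a1*b2 + b1*a2)i
= (-8 - 0) + (-16 + 0)i
= -8 - 16i


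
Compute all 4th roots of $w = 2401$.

|w| = 2401, arg(w) = 0°
Root modulus = 2401^(1/4) = 7
Root arguments: θ_k = (0° + 360°k)/4 for k = 0, 1, ..., 3
Roots: 7, 7i, -7, -7i


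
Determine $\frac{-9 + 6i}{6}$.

Divisor is real, so divide each part by 6:
= -3/2 + i


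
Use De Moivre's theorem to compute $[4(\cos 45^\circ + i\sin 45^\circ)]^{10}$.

By De Moivre: z^n = r^n(cos(nθ) + i sin(nθ))
= 4^10(cos(10*45°) + i sin(10*45°))
= 1048576(cos 90° + i sin 90°)
= 1048576i


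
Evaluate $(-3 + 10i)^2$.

(a + bi)^2 = a^2 - b^2 + 2abi
= (-3)^2 - 10^2 + 2*(-3)*10i
= -91 - 60i


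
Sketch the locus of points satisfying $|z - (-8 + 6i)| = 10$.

|z - z0| = r describes a circle centered at z0 with radius r
Here z0 = -8 + 6i and r = 10
Locus: Circle centered at (-8, 6) with radius 10


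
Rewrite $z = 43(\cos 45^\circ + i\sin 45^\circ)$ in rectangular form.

a = r cos θ = 43 * sqrt(2)/2 = 43*sqrt(2)/2
b = r sin θ = 43 * sqrt(2)/2 = 43*sqrt(2)/2
z = 43*sqrt(2)/2 + (43*sqrt(2)/2)i


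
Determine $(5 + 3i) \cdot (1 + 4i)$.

(a1*a2 - b1*b2) + (a1*b2 + b1*a2)i
= (5 - 12) + (20 + 3)i
= -7 + 23i


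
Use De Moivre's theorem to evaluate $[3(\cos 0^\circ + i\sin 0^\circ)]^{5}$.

By De Moivre: z^n = r^n(cos(nθ) + i sin(nθ))
= 3^5(cos(5*0°) + i sin(5*0°))
= 243(cos 0° + i sin 0°)
= 243


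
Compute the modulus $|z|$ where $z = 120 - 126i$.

|z| = sqrt(a^2 + b^2) = sqrt(120^2 + (-126)^2) = sqrt(30276) = 174


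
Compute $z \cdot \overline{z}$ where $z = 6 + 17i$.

z * conjugate(z) = |z|^2 = a^2 + b^2
= 6^2 + 17^2 = 325


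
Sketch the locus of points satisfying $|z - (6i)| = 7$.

|z - z0| = r describes a circle centered at z0 with radius r
Here z0 = 6i and r = 7
Locus: Circle centered at (0, 6) with radius 7


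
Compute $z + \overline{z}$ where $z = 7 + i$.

z + conjugate(z) = (a + bi) + (a - bi) = 2a
= 2 * 7 = 14


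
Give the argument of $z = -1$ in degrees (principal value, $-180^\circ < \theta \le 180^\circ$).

b = 0 and a < 0, so z lies on the negative real axis: θ = 180°


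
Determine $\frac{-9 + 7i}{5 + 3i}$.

Multiply numerator and denominator by conjugate (5 - 3i):
= (-9 + 7i)(5 - 3i) / (5^2 + 3^2)
= (-24 + 62i) / 34
Divide through by 2: (-12 + 31i) / 17
= -12/17 + (31/17)i


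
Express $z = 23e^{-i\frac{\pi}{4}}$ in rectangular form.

a = r cos θ = 23 * sqrt(2)/2 = 23*sqrt(2)/2
b = r sin θ = 23 * -sqrt(2)/2 = -23*sqrt(2)/2
z = 23*sqrt(2)/2 - (23*sqrt(2)/2)i


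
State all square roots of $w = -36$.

|w| = 36, arg(w) = 180°
Root modulus = 36^(1/2) = 6
Root arguments: θ_k = (180° + 360°k)/2 for k = 0, 1, ..., 1
Roots: 6i, -6i


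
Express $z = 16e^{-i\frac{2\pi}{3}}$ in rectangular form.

a = r cos θ = 16 * -1/2 = -8
b = r sin θ = 16 * -sqrt(3)/2 = -8*sqrt(3)
z = -8 - 8*sqrt(3)i


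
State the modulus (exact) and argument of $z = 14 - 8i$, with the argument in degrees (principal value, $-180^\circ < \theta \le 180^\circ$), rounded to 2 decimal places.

|z| = sqrt(14^2 + (-8)^2) = sqrt(260)
arg(z) = arctan(b/a) = arctan(-8/14) (quadrant-adjusted) = -29.74°


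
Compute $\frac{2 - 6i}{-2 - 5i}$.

Multiply numerator and denominator by conjugate (-2 + 5i):
= (2 - 6i)(-2 + 5i) / ((-2)^2 + (-5)^2)
= (26 + 22i) / 29
= 26/29 + (22/29)i


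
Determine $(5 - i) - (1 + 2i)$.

(5 - 1) + (-1 - 2)i = 4 - 3i


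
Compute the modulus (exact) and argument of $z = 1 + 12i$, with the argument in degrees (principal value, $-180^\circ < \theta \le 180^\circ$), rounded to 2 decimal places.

|z| = sqrt(1^2 + 12^2) = sqrt(145)
arg(z) = arctan(b/a) = arctan(12/1) (quadrant-adjusted) = 85.24°


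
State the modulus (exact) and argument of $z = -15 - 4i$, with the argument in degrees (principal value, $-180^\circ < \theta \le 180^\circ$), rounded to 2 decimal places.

|z| = sqrt((-15)^2 + (-4)^2) = sqrt(241)
arg(z) = arctan(b/a) = arctan(-4/-15) (quadrant-adjusted) = -165.07°


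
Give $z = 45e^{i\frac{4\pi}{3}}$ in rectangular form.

a = r cos θ = 45 * -1/2 = -45/2
b = r sin θ = 45 * -sqrt(3)/2 = -45*sqrt(3)/2
z = -45/2 - (45*sqrt(3)/2)i


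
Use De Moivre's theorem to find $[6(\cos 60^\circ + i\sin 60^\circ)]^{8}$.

By De Moivre: z^n = r^n(cos(nθ) + i sin(nθ))
= 6^8(cos(8*60°) + i sin(8*60°))
= 1679616(cos 120° + i sin 120°)
= -839808 + 839808*sqrt(3)i


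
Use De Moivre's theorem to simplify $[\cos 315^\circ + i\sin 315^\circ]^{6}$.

By De Moivre: z^n = r^n(cos(nθ) + i sin(nθ))
= 1^6(cos(6*315°) + i sin(6*315°))
= 1(cos 90° + i sin 90°)
= i


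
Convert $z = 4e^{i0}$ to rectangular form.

a = r cos θ = 4 * 1 = 4
b = r sin θ = 4 * 0 = 0
z = 4


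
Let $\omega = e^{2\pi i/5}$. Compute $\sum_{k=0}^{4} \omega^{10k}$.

Since 5 divides 10, ω^10 = (ω^5)^2 = 1^2 = 1, so every term is 1.
Sum = 5 · 1 = 5


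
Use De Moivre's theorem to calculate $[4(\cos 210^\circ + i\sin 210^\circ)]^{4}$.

By De Moivre: z^n = r^n(cos(nθ) + i sin(nθ))
= 4^4(cos(4*210°) + i sin(4*210°))
= 256(cos 120° + i sin 120°)
= -128 + 128*sqrt(3)i


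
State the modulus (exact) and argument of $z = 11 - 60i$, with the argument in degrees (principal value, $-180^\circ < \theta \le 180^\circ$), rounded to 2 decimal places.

|z| = sqrt(11^2 + (-60)^2) = 61
arg(z) = arctan(b/a) = arctan(-60/11) (quadrant-adjusted) = -79.61°


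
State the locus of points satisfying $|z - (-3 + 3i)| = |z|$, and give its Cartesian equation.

|z - z1| = |z - z2| means z is equidistant from z1 and z2,
i.e. the perpendicular bisector of the segment from (-3, 3) to (0, 0) (midpoint (-3/2, 3/2)).
With z = x + yi, square both sides:
(x - (-3))^2 + (y - 3)^2 = (x - 0)^2 + (y - 0)^2
The x^2 and y^2 terms cancel: 6x + (-6)y = 0 - 18 = -18
Simplify: x - y = -3
Locus: Perpendicular bisector of the segment from (-3, 3) to (0, 0): the line x - y = -3
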